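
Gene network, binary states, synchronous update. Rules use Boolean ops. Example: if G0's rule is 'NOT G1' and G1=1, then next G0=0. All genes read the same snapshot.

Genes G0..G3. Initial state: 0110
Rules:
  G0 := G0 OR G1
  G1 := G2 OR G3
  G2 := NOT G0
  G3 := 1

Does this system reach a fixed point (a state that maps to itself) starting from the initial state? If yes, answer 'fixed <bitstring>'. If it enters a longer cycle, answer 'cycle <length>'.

Step 0: 0110
Step 1: G0=G0|G1=0|1=1 G1=G2|G3=1|0=1 G2=NOT G0=NOT 0=1 G3=1(const) -> 1111
Step 2: G0=G0|G1=1|1=1 G1=G2|G3=1|1=1 G2=NOT G0=NOT 1=0 G3=1(const) -> 1101
Step 3: G0=G0|G1=1|1=1 G1=G2|G3=0|1=1 G2=NOT G0=NOT 1=0 G3=1(const) -> 1101
Fixed point reached at step 2: 1101

Answer: fixed 1101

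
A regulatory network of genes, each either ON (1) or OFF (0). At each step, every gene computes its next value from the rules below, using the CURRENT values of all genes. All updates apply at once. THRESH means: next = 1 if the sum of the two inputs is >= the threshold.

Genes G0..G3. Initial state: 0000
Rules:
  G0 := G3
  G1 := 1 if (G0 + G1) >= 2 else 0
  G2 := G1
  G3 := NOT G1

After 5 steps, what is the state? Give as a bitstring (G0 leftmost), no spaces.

Step 1: G0=G3=0 G1=(0+0>=2)=0 G2=G1=0 G3=NOT G1=NOT 0=1 -> 0001
Step 2: G0=G3=1 G1=(0+0>=2)=0 G2=G1=0 G3=NOT G1=NOT 0=1 -> 1001
Step 3: G0=G3=1 G1=(1+0>=2)=0 G2=G1=0 G3=NOT G1=NOT 0=1 -> 1001
Step 4: G0=G3=1 G1=(1+0>=2)=0 G2=G1=0 G3=NOT G1=NOT 0=1 -> 1001
Step 5: G0=G3=1 G1=(1+0>=2)=0 G2=G1=0 G3=NOT G1=NOT 0=1 -> 1001

1001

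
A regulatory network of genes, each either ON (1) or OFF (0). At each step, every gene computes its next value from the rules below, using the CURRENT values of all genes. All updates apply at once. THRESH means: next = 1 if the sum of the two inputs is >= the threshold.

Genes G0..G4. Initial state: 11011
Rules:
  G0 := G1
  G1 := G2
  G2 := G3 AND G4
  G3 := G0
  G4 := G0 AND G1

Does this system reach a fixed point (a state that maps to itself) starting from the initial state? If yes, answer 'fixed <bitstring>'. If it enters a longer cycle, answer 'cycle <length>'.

Answer: fixed 00000

Derivation:
Step 0: 11011
Step 1: G0=G1=1 G1=G2=0 G2=G3&G4=1&1=1 G3=G0=1 G4=G0&G1=1&1=1 -> 10111
Step 2: G0=G1=0 G1=G2=1 G2=G3&G4=1&1=1 G3=G0=1 G4=G0&G1=1&0=0 -> 01110
Step 3: G0=G1=1 G1=G2=1 G2=G3&G4=1&0=0 G3=G0=0 G4=G0&G1=0&1=0 -> 11000
Step 4: G0=G1=1 G1=G2=0 G2=G3&G4=0&0=0 G3=G0=1 G4=G0&G1=1&1=1 -> 10011
Step 5: G0=G1=0 G1=G2=0 G2=G3&G4=1&1=1 G3=G0=1 G4=G0&G1=1&0=0 -> 00110
Step 6: G0=G1=0 G1=G2=1 G2=G3&G4=1&0=0 G3=G0=0 G4=G0&G1=0&0=0 -> 01000
Step 7: G0=G1=1 G1=G2=0 G2=G3&G4=0&0=0 G3=G0=0 G4=G0&G1=0&1=0 -> 10000
Step 8: G0=G1=0 G1=G2=0 G2=G3&G4=0&0=0 G3=G0=1 G4=G0&G1=1&0=0 -> 00010
Step 9: G0=G1=0 G1=G2=0 G2=G3&G4=1&0=0 G3=G0=0 G4=G0&G1=0&0=0 -> 00000
Step 10: G0=G1=0 G1=G2=0 G2=G3&G4=0&0=0 G3=G0=0 G4=G0&G1=0&0=0 -> 00000
Fixed point reached at step 9: 00000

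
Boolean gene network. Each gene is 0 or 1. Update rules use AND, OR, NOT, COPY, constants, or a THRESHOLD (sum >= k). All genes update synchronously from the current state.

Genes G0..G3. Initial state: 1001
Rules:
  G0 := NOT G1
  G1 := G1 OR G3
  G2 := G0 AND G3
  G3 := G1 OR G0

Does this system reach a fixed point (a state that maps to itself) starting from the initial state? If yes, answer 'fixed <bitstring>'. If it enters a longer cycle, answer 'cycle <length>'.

Step 0: 1001
Step 1: G0=NOT G1=NOT 0=1 G1=G1|G3=0|1=1 G2=G0&G3=1&1=1 G3=G1|G0=0|1=1 -> 1111
Step 2: G0=NOT G1=NOT 1=0 G1=G1|G3=1|1=1 G2=G0&G3=1&1=1 G3=G1|G0=1|1=1 -> 0111
Step 3: G0=NOT G1=NOT 1=0 G1=G1|G3=1|1=1 G2=G0&G3=0&1=0 G3=G1|G0=1|0=1 -> 0101
Step 4: G0=NOT G1=NOT 1=0 G1=G1|G3=1|1=1 G2=G0&G3=0&1=0 G3=G1|G0=1|0=1 -> 0101
Fixed point reached at step 3: 0101

Answer: fixed 0101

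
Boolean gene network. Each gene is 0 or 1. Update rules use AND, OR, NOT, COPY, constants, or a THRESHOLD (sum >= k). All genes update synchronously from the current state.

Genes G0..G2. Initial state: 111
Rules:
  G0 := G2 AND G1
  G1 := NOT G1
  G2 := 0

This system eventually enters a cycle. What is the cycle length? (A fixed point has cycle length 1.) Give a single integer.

Answer: 2

Derivation:
Step 0: 111
Step 1: G0=G2&G1=1&1=1 G1=NOT G1=NOT 1=0 G2=0(const) -> 100
Step 2: G0=G2&G1=0&0=0 G1=NOT G1=NOT 0=1 G2=0(const) -> 010
Step 3: G0=G2&G1=0&1=0 G1=NOT G1=NOT 1=0 G2=0(const) -> 000
Step 4: G0=G2&G1=0&0=0 G1=NOT G1=NOT 0=1 G2=0(const) -> 010
State from step 4 equals state from step 2 -> cycle length 2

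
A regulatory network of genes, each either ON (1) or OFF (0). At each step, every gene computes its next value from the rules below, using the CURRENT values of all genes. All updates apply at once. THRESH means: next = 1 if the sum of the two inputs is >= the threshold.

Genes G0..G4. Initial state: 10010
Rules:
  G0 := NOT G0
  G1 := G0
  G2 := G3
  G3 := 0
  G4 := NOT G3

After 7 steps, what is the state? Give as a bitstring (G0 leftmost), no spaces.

Step 1: G0=NOT G0=NOT 1=0 G1=G0=1 G2=G3=1 G3=0(const) G4=NOT G3=NOT 1=0 -> 01100
Step 2: G0=NOT G0=NOT 0=1 G1=G0=0 G2=G3=0 G3=0(const) G4=NOT G3=NOT 0=1 -> 10001
Step 3: G0=NOT G0=NOT 1=0 G1=G0=1 G2=G3=0 G3=0(const) G4=NOT G3=NOT 0=1 -> 01001
Step 4: G0=NOT G0=NOT 0=1 G1=G0=0 G2=G3=0 G3=0(const) G4=NOT G3=NOT 0=1 -> 10001
Step 5: G0=NOT G0=NOT 1=0 G1=G0=1 G2=G3=0 G3=0(const) G4=NOT G3=NOT 0=1 -> 01001
Step 6: G0=NOT G0=NOT 0=1 G1=G0=0 G2=G3=0 G3=0(const) G4=NOT G3=NOT 0=1 -> 10001
Step 7: G0=NOT G0=NOT 1=0 G1=G0=1 G2=G3=0 G3=0(const) G4=NOT G3=NOT 0=1 -> 01001

01001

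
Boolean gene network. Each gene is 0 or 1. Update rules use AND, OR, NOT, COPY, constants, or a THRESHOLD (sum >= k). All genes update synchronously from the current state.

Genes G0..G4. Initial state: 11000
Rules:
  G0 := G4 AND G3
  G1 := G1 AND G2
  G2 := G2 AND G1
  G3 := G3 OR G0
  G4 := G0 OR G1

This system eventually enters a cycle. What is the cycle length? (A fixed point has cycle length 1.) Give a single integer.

Step 0: 11000
Step 1: G0=G4&G3=0&0=0 G1=G1&G2=1&0=0 G2=G2&G1=0&1=0 G3=G3|G0=0|1=1 G4=G0|G1=1|1=1 -> 00011
Step 2: G0=G4&G3=1&1=1 G1=G1&G2=0&0=0 G2=G2&G1=0&0=0 G3=G3|G0=1|0=1 G4=G0|G1=0|0=0 -> 10010
Step 3: G0=G4&G3=0&1=0 G1=G1&G2=0&0=0 G2=G2&G1=0&0=0 G3=G3|G0=1|1=1 G4=G0|G1=1|0=1 -> 00011
State from step 3 equals state from step 1 -> cycle length 2

Answer: 2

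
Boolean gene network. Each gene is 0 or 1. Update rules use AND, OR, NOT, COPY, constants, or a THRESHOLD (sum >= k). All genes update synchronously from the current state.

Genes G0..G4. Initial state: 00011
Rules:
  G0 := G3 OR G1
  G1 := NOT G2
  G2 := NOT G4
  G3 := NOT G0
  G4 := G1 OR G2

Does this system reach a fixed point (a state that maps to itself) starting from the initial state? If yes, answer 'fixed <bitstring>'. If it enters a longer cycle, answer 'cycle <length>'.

Answer: cycle 3

Derivation:
Step 0: 00011
Step 1: G0=G3|G1=1|0=1 G1=NOT G2=NOT 0=1 G2=NOT G4=NOT 1=0 G3=NOT G0=NOT 0=1 G4=G1|G2=0|0=0 -> 11010
Step 2: G0=G3|G1=1|1=1 G1=NOT G2=NOT 0=1 G2=NOT G4=NOT 0=1 G3=NOT G0=NOT 1=0 G4=G1|G2=1|0=1 -> 11101
Step 3: G0=G3|G1=0|1=1 G1=NOT G2=NOT 1=0 G2=NOT G4=NOT 1=0 G3=NOT G0=NOT 1=0 G4=G1|G2=1|1=1 -> 10001
Step 4: G0=G3|G1=0|0=0 G1=NOT G2=NOT 0=1 G2=NOT G4=NOT 1=0 G3=NOT G0=NOT 1=0 G4=G1|G2=0|0=0 -> 01000
Step 5: G0=G3|G1=0|1=1 G1=NOT G2=NOT 0=1 G2=NOT G4=NOT 0=1 G3=NOT G0=NOT 0=1 G4=G1|G2=1|0=1 -> 11111
Step 6: G0=G3|G1=1|1=1 G1=NOT G2=NOT 1=0 G2=NOT G4=NOT 1=0 G3=NOT G0=NOT 1=0 G4=G1|G2=1|1=1 -> 10001
Cycle of length 3 starting at step 3 -> no fixed point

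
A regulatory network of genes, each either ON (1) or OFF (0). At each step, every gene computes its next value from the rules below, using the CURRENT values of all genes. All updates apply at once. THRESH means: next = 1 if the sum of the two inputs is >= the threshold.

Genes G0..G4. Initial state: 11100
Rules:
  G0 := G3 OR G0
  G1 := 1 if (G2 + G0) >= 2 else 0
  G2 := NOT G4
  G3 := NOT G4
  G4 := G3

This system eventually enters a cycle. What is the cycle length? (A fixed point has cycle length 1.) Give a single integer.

Step 0: 11100
Step 1: G0=G3|G0=0|1=1 G1=(1+1>=2)=1 G2=NOT G4=NOT 0=1 G3=NOT G4=NOT 0=1 G4=G3=0 -> 11110
Step 2: G0=G3|G0=1|1=1 G1=(1+1>=2)=1 G2=NOT G4=NOT 0=1 G3=NOT G4=NOT 0=1 G4=G3=1 -> 11111
Step 3: G0=G3|G0=1|1=1 G1=(1+1>=2)=1 G2=NOT G4=NOT 1=0 G3=NOT G4=NOT 1=0 G4=G3=1 -> 11001
Step 4: G0=G3|G0=0|1=1 G1=(0+1>=2)=0 G2=NOT G4=NOT 1=0 G3=NOT G4=NOT 1=0 G4=G3=0 -> 10000
Step 5: G0=G3|G0=0|1=1 G1=(0+1>=2)=0 G2=NOT G4=NOT 0=1 G3=NOT G4=NOT 0=1 G4=G3=0 -> 10110
Step 6: G0=G3|G0=1|1=1 G1=(1+1>=2)=1 G2=NOT G4=NOT 0=1 G3=NOT G4=NOT 0=1 G4=G3=1 -> 11111
State from step 6 equals state from step 2 -> cycle length 4

Answer: 4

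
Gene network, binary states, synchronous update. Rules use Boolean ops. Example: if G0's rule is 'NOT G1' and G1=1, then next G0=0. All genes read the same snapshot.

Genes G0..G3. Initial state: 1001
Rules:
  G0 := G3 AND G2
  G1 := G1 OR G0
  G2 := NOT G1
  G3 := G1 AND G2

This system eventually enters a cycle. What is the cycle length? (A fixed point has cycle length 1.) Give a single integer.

Step 0: 1001
Step 1: G0=G3&G2=1&0=0 G1=G1|G0=0|1=1 G2=NOT G1=NOT 0=1 G3=G1&G2=0&0=0 -> 0110
Step 2: G0=G3&G2=0&1=0 G1=G1|G0=1|0=1 G2=NOT G1=NOT 1=0 G3=G1&G2=1&1=1 -> 0101
Step 3: G0=G3&G2=1&0=0 G1=G1|G0=1|0=1 G2=NOT G1=NOT 1=0 G3=G1&G2=1&0=0 -> 0100
Step 4: G0=G3&G2=0&0=0 G1=G1|G0=1|0=1 G2=NOT G1=NOT 1=0 G3=G1&G2=1&0=0 -> 0100
State from step 4 equals state from step 3 -> cycle length 1

Answer: 1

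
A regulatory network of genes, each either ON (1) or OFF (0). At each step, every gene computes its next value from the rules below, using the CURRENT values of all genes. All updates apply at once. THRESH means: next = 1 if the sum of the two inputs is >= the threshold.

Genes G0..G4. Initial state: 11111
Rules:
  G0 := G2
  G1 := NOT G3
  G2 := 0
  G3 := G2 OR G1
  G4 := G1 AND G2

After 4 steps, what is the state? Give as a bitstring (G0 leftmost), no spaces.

Step 1: G0=G2=1 G1=NOT G3=NOT 1=0 G2=0(const) G3=G2|G1=1|1=1 G4=G1&G2=1&1=1 -> 10011
Step 2: G0=G2=0 G1=NOT G3=NOT 1=0 G2=0(const) G3=G2|G1=0|0=0 G4=G1&G2=0&0=0 -> 00000
Step 3: G0=G2=0 G1=NOT G3=NOT 0=1 G2=0(const) G3=G2|G1=0|0=0 G4=G1&G2=0&0=0 -> 01000
Step 4: G0=G2=0 G1=NOT G3=NOT 0=1 G2=0(const) G3=G2|G1=0|1=1 G4=G1&G2=1&0=0 -> 01010

01010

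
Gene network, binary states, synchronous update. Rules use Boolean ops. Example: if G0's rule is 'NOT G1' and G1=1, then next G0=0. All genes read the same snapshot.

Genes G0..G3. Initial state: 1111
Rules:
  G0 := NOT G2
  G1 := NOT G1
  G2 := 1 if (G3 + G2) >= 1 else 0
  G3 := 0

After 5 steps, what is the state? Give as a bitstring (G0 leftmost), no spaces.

Step 1: G0=NOT G2=NOT 1=0 G1=NOT G1=NOT 1=0 G2=(1+1>=1)=1 G3=0(const) -> 0010
Step 2: G0=NOT G2=NOT 1=0 G1=NOT G1=NOT 0=1 G2=(0+1>=1)=1 G3=0(const) -> 0110
Step 3: G0=NOT G2=NOT 1=0 G1=NOT G1=NOT 1=0 G2=(0+1>=1)=1 G3=0(const) -> 0010
Step 4: G0=NOT G2=NOT 1=0 G1=NOT G1=NOT 0=1 G2=(0+1>=1)=1 G3=0(const) -> 0110
Step 5: G0=NOT G2=NOT 1=0 G1=NOT G1=NOT 1=0 G2=(0+1>=1)=1 G3=0(const) -> 0010

0010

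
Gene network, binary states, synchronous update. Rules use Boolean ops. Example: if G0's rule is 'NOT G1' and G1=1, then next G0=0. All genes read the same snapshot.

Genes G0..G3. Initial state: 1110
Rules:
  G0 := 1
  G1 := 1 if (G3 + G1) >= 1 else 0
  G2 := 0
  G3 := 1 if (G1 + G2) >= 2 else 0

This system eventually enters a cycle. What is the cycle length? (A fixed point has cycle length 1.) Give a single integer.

Answer: 1

Derivation:
Step 0: 1110
Step 1: G0=1(const) G1=(0+1>=1)=1 G2=0(const) G3=(1+1>=2)=1 -> 1101
Step 2: G0=1(const) G1=(1+1>=1)=1 G2=0(const) G3=(1+0>=2)=0 -> 1100
Step 3: G0=1(const) G1=(0+1>=1)=1 G2=0(const) G3=(1+0>=2)=0 -> 1100
State from step 3 equals state from step 2 -> cycle length 1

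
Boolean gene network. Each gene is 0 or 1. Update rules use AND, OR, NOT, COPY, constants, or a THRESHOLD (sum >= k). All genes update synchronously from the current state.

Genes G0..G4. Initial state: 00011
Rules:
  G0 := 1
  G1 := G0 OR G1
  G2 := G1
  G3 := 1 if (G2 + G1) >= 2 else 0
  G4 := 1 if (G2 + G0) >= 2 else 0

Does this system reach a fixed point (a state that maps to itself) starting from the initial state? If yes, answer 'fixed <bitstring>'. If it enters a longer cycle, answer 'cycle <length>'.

Answer: fixed 11111

Derivation:
Step 0: 00011
Step 1: G0=1(const) G1=G0|G1=0|0=0 G2=G1=0 G3=(0+0>=2)=0 G4=(0+0>=2)=0 -> 10000
Step 2: G0=1(const) G1=G0|G1=1|0=1 G2=G1=0 G3=(0+0>=2)=0 G4=(0+1>=2)=0 -> 11000
Step 3: G0=1(const) G1=G0|G1=1|1=1 G2=G1=1 G3=(0+1>=2)=0 G4=(0+1>=2)=0 -> 11100
Step 4: G0=1(const) G1=G0|G1=1|1=1 G2=G1=1 G3=(1+1>=2)=1 G4=(1+1>=2)=1 -> 11111
Step 5: G0=1(const) G1=G0|G1=1|1=1 G2=G1=1 G3=(1+1>=2)=1 G4=(1+1>=2)=1 -> 11111
Fixed point reached at step 4: 11111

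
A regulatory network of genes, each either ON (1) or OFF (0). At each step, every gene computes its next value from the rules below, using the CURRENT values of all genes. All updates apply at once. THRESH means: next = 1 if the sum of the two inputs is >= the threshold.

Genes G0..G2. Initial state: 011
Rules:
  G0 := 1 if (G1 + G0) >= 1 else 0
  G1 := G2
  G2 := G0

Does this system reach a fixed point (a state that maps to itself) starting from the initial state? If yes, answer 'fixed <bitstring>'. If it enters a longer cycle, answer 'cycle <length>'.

Step 0: 011
Step 1: G0=(1+0>=1)=1 G1=G2=1 G2=G0=0 -> 110
Step 2: G0=(1+1>=1)=1 G1=G2=0 G2=G0=1 -> 101
Step 3: G0=(0+1>=1)=1 G1=G2=1 G2=G0=1 -> 111
Step 4: G0=(1+1>=1)=1 G1=G2=1 G2=G0=1 -> 111
Fixed point reached at step 3: 111

Answer: fixed 111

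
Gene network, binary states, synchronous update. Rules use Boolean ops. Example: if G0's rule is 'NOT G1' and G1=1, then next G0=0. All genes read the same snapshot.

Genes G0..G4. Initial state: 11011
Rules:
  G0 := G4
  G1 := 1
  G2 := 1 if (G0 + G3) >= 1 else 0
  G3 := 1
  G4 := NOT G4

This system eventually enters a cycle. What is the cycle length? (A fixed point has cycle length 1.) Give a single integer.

Answer: 2

Derivation:
Step 0: 11011
Step 1: G0=G4=1 G1=1(const) G2=(1+1>=1)=1 G3=1(const) G4=NOT G4=NOT 1=0 -> 11110
Step 2: G0=G4=0 G1=1(const) G2=(1+1>=1)=1 G3=1(const) G4=NOT G4=NOT 0=1 -> 01111
Step 3: G0=G4=1 G1=1(const) G2=(0+1>=1)=1 G3=1(const) G4=NOT G4=NOT 1=0 -> 11110
State from step 3 equals state from step 1 -> cycle length 2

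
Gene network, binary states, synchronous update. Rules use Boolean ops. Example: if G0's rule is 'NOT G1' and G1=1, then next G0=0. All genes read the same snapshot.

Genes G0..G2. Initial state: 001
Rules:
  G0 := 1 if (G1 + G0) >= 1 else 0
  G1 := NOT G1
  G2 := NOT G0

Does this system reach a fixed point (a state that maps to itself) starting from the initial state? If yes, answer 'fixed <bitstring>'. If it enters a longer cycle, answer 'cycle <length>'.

Answer: cycle 2

Derivation:
Step 0: 001
Step 1: G0=(0+0>=1)=0 G1=NOT G1=NOT 0=1 G2=NOT G0=NOT 0=1 -> 011
Step 2: G0=(1+0>=1)=1 G1=NOT G1=NOT 1=0 G2=NOT G0=NOT 0=1 -> 101
Step 3: G0=(0+1>=1)=1 G1=NOT G1=NOT 0=1 G2=NOT G0=NOT 1=0 -> 110
Step 4: G0=(1+1>=1)=1 G1=NOT G1=NOT 1=0 G2=NOT G0=NOT 1=0 -> 100
Step 5: G0=(0+1>=1)=1 G1=NOT G1=NOT 0=1 G2=NOT G0=NOT 1=0 -> 110
Cycle of length 2 starting at step 3 -> no fixed point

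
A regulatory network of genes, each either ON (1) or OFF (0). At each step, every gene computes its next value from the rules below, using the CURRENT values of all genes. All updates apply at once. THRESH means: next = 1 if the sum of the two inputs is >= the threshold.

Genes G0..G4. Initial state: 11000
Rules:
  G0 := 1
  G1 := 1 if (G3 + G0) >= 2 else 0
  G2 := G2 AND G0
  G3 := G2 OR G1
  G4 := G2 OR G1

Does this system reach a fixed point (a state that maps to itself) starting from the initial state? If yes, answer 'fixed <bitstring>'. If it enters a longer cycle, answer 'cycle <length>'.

Step 0: 11000
Step 1: G0=1(const) G1=(0+1>=2)=0 G2=G2&G0=0&1=0 G3=G2|G1=0|1=1 G4=G2|G1=0|1=1 -> 10011
Step 2: G0=1(const) G1=(1+1>=2)=1 G2=G2&G0=0&1=0 G3=G2|G1=0|0=0 G4=G2|G1=0|0=0 -> 11000
Cycle of length 2 starting at step 0 -> no fixed point

Answer: cycle 2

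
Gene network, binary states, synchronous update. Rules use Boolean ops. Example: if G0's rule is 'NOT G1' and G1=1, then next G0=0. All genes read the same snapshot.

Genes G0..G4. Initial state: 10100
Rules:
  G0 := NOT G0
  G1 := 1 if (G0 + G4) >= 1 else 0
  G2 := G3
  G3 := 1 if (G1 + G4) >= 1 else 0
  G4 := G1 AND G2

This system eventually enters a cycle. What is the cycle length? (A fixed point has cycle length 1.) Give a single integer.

Answer: 2

Derivation:
Step 0: 10100
Step 1: G0=NOT G0=NOT 1=0 G1=(1+0>=1)=1 G2=G3=0 G3=(0+0>=1)=0 G4=G1&G2=0&1=0 -> 01000
Step 2: G0=NOT G0=NOT 0=1 G1=(0+0>=1)=0 G2=G3=0 G3=(1+0>=1)=1 G4=G1&G2=1&0=0 -> 10010
Step 3: G0=NOT G0=NOT 1=0 G1=(1+0>=1)=1 G2=G3=1 G3=(0+0>=1)=0 G4=G1&G2=0&0=0 -> 01100
Step 4: G0=NOT G0=NOT 0=1 G1=(0+0>=1)=0 G2=G3=0 G3=(1+0>=1)=1 G4=G1&G2=1&1=1 -> 10011
Step 5: G0=NOT G0=NOT 1=0 G1=(1+1>=1)=1 G2=G3=1 G3=(0+1>=1)=1 G4=G1&G2=0&0=0 -> 01110
Step 6: G0=NOT G0=NOT 0=1 G1=(0+0>=1)=0 G2=G3=1 G3=(1+0>=1)=1 G4=G1&G2=1&1=1 -> 10111
Step 7: G0=NOT G0=NOT 1=0 G1=(1+1>=1)=1 G2=G3=1 G3=(0+1>=1)=1 G4=G1&G2=0&1=0 -> 01110
State from step 7 equals state from step 5 -> cycle length 2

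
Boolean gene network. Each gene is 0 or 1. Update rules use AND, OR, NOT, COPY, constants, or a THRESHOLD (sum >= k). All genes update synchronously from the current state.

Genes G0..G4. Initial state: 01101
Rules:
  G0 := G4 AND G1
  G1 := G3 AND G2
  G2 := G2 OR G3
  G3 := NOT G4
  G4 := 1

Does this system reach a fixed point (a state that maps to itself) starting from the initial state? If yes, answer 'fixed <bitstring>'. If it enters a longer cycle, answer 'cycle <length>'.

Answer: fixed 00101

Derivation:
Step 0: 01101
Step 1: G0=G4&G1=1&1=1 G1=G3&G2=0&1=0 G2=G2|G3=1|0=1 G3=NOT G4=NOT 1=0 G4=1(const) -> 10101
Step 2: G0=G4&G1=1&0=0 G1=G3&G2=0&1=0 G2=G2|G3=1|0=1 G3=NOT G4=NOT 1=0 G4=1(const) -> 00101
Step 3: G0=G4&G1=1&0=0 G1=G3&G2=0&1=0 G2=G2|G3=1|0=1 G3=NOT G4=NOT 1=0 G4=1(const) -> 00101
Fixed point reached at step 2: 00101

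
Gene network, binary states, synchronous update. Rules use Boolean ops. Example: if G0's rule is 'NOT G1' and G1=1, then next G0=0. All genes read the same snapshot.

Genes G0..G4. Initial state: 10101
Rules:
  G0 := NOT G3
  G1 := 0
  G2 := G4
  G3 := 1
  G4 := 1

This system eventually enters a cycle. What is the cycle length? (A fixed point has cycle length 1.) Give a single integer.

Step 0: 10101
Step 1: G0=NOT G3=NOT 0=1 G1=0(const) G2=G4=1 G3=1(const) G4=1(const) -> 10111
Step 2: G0=NOT G3=NOT 1=0 G1=0(const) G2=G4=1 G3=1(const) G4=1(const) -> 00111
Step 3: G0=NOT G3=NOT 1=0 G1=0(const) G2=G4=1 G3=1(const) G4=1(const) -> 00111
State from step 3 equals state from step 2 -> cycle length 1

Answer: 1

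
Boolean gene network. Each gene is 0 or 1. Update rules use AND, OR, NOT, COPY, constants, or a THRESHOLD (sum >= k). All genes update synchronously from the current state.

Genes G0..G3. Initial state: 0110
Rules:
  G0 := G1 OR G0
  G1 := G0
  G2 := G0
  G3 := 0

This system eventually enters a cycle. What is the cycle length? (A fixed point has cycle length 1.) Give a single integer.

Answer: 1

Derivation:
Step 0: 0110
Step 1: G0=G1|G0=1|0=1 G1=G0=0 G2=G0=0 G3=0(const) -> 1000
Step 2: G0=G1|G0=0|1=1 G1=G0=1 G2=G0=1 G3=0(const) -> 1110
Step 3: G0=G1|G0=1|1=1 G1=G0=1 G2=G0=1 G3=0(const) -> 1110
State from step 3 equals state from step 2 -> cycle length 1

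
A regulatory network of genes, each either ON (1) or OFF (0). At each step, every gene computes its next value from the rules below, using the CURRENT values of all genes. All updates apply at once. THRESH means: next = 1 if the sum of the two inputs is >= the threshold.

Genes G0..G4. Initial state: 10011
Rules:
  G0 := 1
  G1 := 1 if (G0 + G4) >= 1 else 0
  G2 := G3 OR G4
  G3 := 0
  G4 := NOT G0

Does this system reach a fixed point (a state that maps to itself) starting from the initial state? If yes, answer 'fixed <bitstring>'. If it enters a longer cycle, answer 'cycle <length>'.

Answer: fixed 11000

Derivation:
Step 0: 10011
Step 1: G0=1(const) G1=(1+1>=1)=1 G2=G3|G4=1|1=1 G3=0(const) G4=NOT G0=NOT 1=0 -> 11100
Step 2: G0=1(const) G1=(1+0>=1)=1 G2=G3|G4=0|0=0 G3=0(const) G4=NOT G0=NOT 1=0 -> 11000
Step 3: G0=1(const) G1=(1+0>=1)=1 G2=G3|G4=0|0=0 G3=0(const) G4=NOT G0=NOT 1=0 -> 11000
Fixed point reached at step 2: 11000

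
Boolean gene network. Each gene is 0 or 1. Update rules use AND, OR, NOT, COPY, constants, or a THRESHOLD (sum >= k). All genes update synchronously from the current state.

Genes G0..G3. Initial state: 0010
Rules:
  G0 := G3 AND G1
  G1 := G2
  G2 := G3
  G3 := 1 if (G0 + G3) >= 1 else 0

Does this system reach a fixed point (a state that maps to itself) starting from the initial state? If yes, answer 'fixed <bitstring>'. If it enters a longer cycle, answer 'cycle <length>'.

Answer: fixed 0000

Derivation:
Step 0: 0010
Step 1: G0=G3&G1=0&0=0 G1=G2=1 G2=G3=0 G3=(0+0>=1)=0 -> 0100
Step 2: G0=G3&G1=0&1=0 G1=G2=0 G2=G3=0 G3=(0+0>=1)=0 -> 0000
Step 3: G0=G3&G1=0&0=0 G1=G2=0 G2=G3=0 G3=(0+0>=1)=0 -> 0000
Fixed point reached at step 2: 0000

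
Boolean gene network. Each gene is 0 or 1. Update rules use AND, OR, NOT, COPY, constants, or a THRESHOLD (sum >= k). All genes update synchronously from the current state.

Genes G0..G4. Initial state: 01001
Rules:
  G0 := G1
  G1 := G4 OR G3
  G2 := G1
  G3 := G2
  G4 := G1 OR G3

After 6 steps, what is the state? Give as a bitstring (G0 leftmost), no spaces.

Step 1: G0=G1=1 G1=G4|G3=1|0=1 G2=G1=1 G3=G2=0 G4=G1|G3=1|0=1 -> 11101
Step 2: G0=G1=1 G1=G4|G3=1|0=1 G2=G1=1 G3=G2=1 G4=G1|G3=1|0=1 -> 11111
Step 3: G0=G1=1 G1=G4|G3=1|1=1 G2=G1=1 G3=G2=1 G4=G1|G3=1|1=1 -> 11111
Step 4: G0=G1=1 G1=G4|G3=1|1=1 G2=G1=1 G3=G2=1 G4=G1|G3=1|1=1 -> 11111
Step 5: G0=G1=1 G1=G4|G3=1|1=1 G2=G1=1 G3=G2=1 G4=G1|G3=1|1=1 -> 11111
Step 6: G0=G1=1 G1=G4|G3=1|1=1 G2=G1=1 G3=G2=1 G4=G1|G3=1|1=1 -> 11111

11111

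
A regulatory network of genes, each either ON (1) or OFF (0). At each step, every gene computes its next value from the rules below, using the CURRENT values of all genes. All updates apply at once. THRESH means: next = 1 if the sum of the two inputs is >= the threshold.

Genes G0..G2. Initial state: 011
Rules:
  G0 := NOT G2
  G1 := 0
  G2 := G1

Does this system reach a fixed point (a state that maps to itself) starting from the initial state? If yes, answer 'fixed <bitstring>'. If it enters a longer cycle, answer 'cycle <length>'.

Answer: fixed 100

Derivation:
Step 0: 011
Step 1: G0=NOT G2=NOT 1=0 G1=0(const) G2=G1=1 -> 001
Step 2: G0=NOT G2=NOT 1=0 G1=0(const) G2=G1=0 -> 000
Step 3: G0=NOT G2=NOT 0=1 G1=0(const) G2=G1=0 -> 100
Step 4: G0=NOT G2=NOT 0=1 G1=0(const) G2=G1=0 -> 100
Fixed point reached at step 3: 100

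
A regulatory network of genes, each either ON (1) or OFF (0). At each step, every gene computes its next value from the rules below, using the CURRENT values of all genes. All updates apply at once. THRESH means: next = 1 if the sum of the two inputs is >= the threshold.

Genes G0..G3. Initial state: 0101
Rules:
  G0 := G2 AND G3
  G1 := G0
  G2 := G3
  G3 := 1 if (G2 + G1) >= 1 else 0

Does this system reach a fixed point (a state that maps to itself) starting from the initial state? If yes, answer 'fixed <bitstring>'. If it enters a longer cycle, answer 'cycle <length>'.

Answer: fixed 1111

Derivation:
Step 0: 0101
Step 1: G0=G2&G3=0&1=0 G1=G0=0 G2=G3=1 G3=(0+1>=1)=1 -> 0011
Step 2: G0=G2&G3=1&1=1 G1=G0=0 G2=G3=1 G3=(1+0>=1)=1 -> 1011
Step 3: G0=G2&G3=1&1=1 G1=G0=1 G2=G3=1 G3=(1+0>=1)=1 -> 1111
Step 4: G0=G2&G3=1&1=1 G1=G0=1 G2=G3=1 G3=(1+1>=1)=1 -> 1111
Fixed point reached at step 3: 1111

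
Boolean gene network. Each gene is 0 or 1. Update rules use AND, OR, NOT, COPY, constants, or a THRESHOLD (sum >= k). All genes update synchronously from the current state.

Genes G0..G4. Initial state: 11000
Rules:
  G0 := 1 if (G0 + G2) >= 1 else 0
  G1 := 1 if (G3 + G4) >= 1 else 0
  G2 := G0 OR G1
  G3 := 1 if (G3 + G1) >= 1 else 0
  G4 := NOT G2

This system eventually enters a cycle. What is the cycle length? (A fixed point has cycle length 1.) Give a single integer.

Step 0: 11000
Step 1: G0=(1+0>=1)=1 G1=(0+0>=1)=0 G2=G0|G1=1|1=1 G3=(0+1>=1)=1 G4=NOT G2=NOT 0=1 -> 10111
Step 2: G0=(1+1>=1)=1 G1=(1+1>=1)=1 G2=G0|G1=1|0=1 G3=(1+0>=1)=1 G4=NOT G2=NOT 1=0 -> 11110
Step 3: G0=(1+1>=1)=1 G1=(1+0>=1)=1 G2=G0|G1=1|1=1 G3=(1+1>=1)=1 G4=NOT G2=NOT 1=0 -> 11110
State from step 3 equals state from step 2 -> cycle length 1

Answer: 1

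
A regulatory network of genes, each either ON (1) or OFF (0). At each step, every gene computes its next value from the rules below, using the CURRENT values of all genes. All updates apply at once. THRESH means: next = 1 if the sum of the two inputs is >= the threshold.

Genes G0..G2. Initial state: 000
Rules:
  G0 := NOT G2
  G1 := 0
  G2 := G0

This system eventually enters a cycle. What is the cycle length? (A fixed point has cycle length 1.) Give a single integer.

Answer: 4

Derivation:
Step 0: 000
Step 1: G0=NOT G2=NOT 0=1 G1=0(const) G2=G0=0 -> 100
Step 2: G0=NOT G2=NOT 0=1 G1=0(const) G2=G0=1 -> 101
Step 3: G0=NOT G2=NOT 1=0 G1=0(const) G2=G0=1 -> 001
Step 4: G0=NOT G2=NOT 1=0 G1=0(const) G2=G0=0 -> 000
State from step 4 equals state from step 0 -> cycle length 4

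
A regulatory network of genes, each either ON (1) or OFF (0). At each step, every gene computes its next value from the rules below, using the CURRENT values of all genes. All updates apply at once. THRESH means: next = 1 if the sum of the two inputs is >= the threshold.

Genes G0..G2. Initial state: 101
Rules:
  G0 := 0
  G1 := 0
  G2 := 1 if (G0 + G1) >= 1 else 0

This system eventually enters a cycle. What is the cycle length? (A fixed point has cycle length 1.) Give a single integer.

Answer: 1

Derivation:
Step 0: 101
Step 1: G0=0(const) G1=0(const) G2=(1+0>=1)=1 -> 001
Step 2: G0=0(const) G1=0(const) G2=(0+0>=1)=0 -> 000
Step 3: G0=0(const) G1=0(const) G2=(0+0>=1)=0 -> 000
State from step 3 equals state from step 2 -> cycle length 1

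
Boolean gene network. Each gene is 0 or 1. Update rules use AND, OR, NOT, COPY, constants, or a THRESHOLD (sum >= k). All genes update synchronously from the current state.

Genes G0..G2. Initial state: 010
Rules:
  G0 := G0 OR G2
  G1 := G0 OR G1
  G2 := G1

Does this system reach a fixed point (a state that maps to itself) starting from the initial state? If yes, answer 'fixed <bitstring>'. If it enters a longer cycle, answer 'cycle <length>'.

Answer: fixed 111

Derivation:
Step 0: 010
Step 1: G0=G0|G2=0|0=0 G1=G0|G1=0|1=1 G2=G1=1 -> 011
Step 2: G0=G0|G2=0|1=1 G1=G0|G1=0|1=1 G2=G1=1 -> 111
Step 3: G0=G0|G2=1|1=1 G1=G0|G1=1|1=1 G2=G1=1 -> 111
Fixed point reached at step 2: 111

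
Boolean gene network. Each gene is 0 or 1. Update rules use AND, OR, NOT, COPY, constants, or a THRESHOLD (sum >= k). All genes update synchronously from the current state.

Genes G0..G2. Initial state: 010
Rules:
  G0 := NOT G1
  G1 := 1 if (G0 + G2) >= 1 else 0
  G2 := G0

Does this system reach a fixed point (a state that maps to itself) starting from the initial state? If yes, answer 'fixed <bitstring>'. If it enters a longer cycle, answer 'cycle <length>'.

Answer: cycle 5

Derivation:
Step 0: 010
Step 1: G0=NOT G1=NOT 1=0 G1=(0+0>=1)=0 G2=G0=0 -> 000
Step 2: G0=NOT G1=NOT 0=1 G1=(0+0>=1)=0 G2=G0=0 -> 100
Step 3: G0=NOT G1=NOT 0=1 G1=(1+0>=1)=1 G2=G0=1 -> 111
Step 4: G0=NOT G1=NOT 1=0 G1=(1+1>=1)=1 G2=G0=1 -> 011
Step 5: G0=NOT G1=NOT 1=0 G1=(0+1>=1)=1 G2=G0=0 -> 010
Cycle of length 5 starting at step 0 -> no fixed point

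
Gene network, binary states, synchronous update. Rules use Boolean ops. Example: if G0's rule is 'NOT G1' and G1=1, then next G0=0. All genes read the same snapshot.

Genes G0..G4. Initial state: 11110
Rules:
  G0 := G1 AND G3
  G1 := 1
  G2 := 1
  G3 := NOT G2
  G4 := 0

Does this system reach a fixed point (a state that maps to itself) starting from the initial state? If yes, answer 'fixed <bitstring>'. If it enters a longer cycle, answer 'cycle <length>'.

Step 0: 11110
Step 1: G0=G1&G3=1&1=1 G1=1(const) G2=1(const) G3=NOT G2=NOT 1=0 G4=0(const) -> 11100
Step 2: G0=G1&G3=1&0=0 G1=1(const) G2=1(const) G3=NOT G2=NOT 1=0 G4=0(const) -> 01100
Step 3: G0=G1&G3=1&0=0 G1=1(const) G2=1(const) G3=NOT G2=NOT 1=0 G4=0(const) -> 01100
Fixed point reached at step 2: 01100

Answer: fixed 01100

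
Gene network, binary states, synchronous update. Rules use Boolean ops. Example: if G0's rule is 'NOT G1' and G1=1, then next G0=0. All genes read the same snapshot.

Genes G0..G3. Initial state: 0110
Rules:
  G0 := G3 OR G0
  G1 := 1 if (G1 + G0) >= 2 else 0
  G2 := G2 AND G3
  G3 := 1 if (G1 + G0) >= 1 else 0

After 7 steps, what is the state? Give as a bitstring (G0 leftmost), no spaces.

Step 1: G0=G3|G0=0|0=0 G1=(1+0>=2)=0 G2=G2&G3=1&0=0 G3=(1+0>=1)=1 -> 0001
Step 2: G0=G3|G0=1|0=1 G1=(0+0>=2)=0 G2=G2&G3=0&1=0 G3=(0+0>=1)=0 -> 1000
Step 3: G0=G3|G0=0|1=1 G1=(0+1>=2)=0 G2=G2&G3=0&0=0 G3=(0+1>=1)=1 -> 1001
Step 4: G0=G3|G0=1|1=1 G1=(0+1>=2)=0 G2=G2&G3=0&1=0 G3=(0+1>=1)=1 -> 1001
Step 5: G0=G3|G0=1|1=1 G1=(0+1>=2)=0 G2=G2&G3=0&1=0 G3=(0+1>=1)=1 -> 1001
Step 6: G0=G3|G0=1|1=1 G1=(0+1>=2)=0 G2=G2&G3=0&1=0 G3=(0+1>=1)=1 -> 1001
Step 7: G0=G3|G0=1|1=1 G1=(0+1>=2)=0 G2=G2&G3=0&1=0 G3=(0+1>=1)=1 -> 1001

1001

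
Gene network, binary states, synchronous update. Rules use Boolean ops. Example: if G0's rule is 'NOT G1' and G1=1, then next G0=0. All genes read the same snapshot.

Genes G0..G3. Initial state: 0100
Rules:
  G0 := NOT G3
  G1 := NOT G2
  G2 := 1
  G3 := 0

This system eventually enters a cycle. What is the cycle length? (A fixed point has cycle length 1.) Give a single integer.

Step 0: 0100
Step 1: G0=NOT G3=NOT 0=1 G1=NOT G2=NOT 0=1 G2=1(const) G3=0(const) -> 1110
Step 2: G0=NOT G3=NOT 0=1 G1=NOT G2=NOT 1=0 G2=1(const) G3=0(const) -> 1010
Step 3: G0=NOT G3=NOT 0=1 G1=NOT G2=NOT 1=0 G2=1(const) G3=0(const) -> 1010
State from step 3 equals state from step 2 -> cycle length 1

Answer: 1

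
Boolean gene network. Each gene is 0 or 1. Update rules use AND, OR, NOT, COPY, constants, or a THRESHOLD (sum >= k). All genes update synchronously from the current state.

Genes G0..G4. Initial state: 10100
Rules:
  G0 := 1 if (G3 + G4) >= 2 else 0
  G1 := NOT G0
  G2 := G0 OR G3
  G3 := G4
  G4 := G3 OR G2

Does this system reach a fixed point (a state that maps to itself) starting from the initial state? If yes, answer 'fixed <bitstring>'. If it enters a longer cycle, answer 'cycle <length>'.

Answer: fixed 10111

Derivation:
Step 0: 10100
Step 1: G0=(0+0>=2)=0 G1=NOT G0=NOT 1=0 G2=G0|G3=1|0=1 G3=G4=0 G4=G3|G2=0|1=1 -> 00101
Step 2: G0=(0+1>=2)=0 G1=NOT G0=NOT 0=1 G2=G0|G3=0|0=0 G3=G4=1 G4=G3|G2=0|1=1 -> 01011
Step 3: G0=(1+1>=2)=1 G1=NOT G0=NOT 0=1 G2=G0|G3=0|1=1 G3=G4=1 G4=G3|G2=1|0=1 -> 11111
Step 4: G0=(1+1>=2)=1 G1=NOT G0=NOT 1=0 G2=G0|G3=1|1=1 G3=G4=1 G4=G3|G2=1|1=1 -> 10111
Step 5: G0=(1+1>=2)=1 G1=NOT G0=NOT 1=0 G2=G0|G3=1|1=1 G3=G4=1 G4=G3|G2=1|1=1 -> 10111
Fixed point reached at step 4: 10111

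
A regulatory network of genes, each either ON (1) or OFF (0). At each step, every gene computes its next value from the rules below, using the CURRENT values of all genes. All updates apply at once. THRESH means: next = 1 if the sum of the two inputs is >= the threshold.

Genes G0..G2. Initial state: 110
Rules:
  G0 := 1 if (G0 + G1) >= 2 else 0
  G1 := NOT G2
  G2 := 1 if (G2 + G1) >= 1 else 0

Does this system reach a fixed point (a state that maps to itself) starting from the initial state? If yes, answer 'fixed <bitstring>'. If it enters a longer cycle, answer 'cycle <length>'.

Answer: fixed 001

Derivation:
Step 0: 110
Step 1: G0=(1+1>=2)=1 G1=NOT G2=NOT 0=1 G2=(0+1>=1)=1 -> 111
Step 2: G0=(1+1>=2)=1 G1=NOT G2=NOT 1=0 G2=(1+1>=1)=1 -> 101
Step 3: G0=(1+0>=2)=0 G1=NOT G2=NOT 1=0 G2=(1+0>=1)=1 -> 001
Step 4: G0=(0+0>=2)=0 G1=NOT G2=NOT 1=0 G2=(1+0>=1)=1 -> 001
Fixed point reached at step 3: 001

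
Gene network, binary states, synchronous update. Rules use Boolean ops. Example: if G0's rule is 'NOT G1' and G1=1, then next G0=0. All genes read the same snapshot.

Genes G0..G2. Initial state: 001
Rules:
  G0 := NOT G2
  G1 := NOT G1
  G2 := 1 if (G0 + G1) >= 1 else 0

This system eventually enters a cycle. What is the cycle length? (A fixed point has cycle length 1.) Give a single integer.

Step 0: 001
Step 1: G0=NOT G2=NOT 1=0 G1=NOT G1=NOT 0=1 G2=(0+0>=1)=0 -> 010
Step 2: G0=NOT G2=NOT 0=1 G1=NOT G1=NOT 1=0 G2=(0+1>=1)=1 -> 101
Step 3: G0=NOT G2=NOT 1=0 G1=NOT G1=NOT 0=1 G2=(1+0>=1)=1 -> 011
Step 4: G0=NOT G2=NOT 1=0 G1=NOT G1=NOT 1=0 G2=(0+1>=1)=1 -> 001
State from step 4 equals state from step 0 -> cycle length 4

Answer: 4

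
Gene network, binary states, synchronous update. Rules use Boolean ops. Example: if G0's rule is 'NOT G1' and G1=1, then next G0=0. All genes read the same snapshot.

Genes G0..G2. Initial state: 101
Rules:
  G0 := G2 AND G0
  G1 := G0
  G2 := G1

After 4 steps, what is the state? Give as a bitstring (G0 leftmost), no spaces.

Step 1: G0=G2&G0=1&1=1 G1=G0=1 G2=G1=0 -> 110
Step 2: G0=G2&G0=0&1=0 G1=G0=1 G2=G1=1 -> 011
Step 3: G0=G2&G0=1&0=0 G1=G0=0 G2=G1=1 -> 001
Step 4: G0=G2&G0=1&0=0 G1=G0=0 G2=G1=0 -> 000

000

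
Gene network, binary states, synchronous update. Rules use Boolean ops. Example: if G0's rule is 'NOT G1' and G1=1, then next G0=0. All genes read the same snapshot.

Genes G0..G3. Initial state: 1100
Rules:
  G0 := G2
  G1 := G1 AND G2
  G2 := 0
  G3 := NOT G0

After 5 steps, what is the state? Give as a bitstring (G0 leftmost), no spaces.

Step 1: G0=G2=0 G1=G1&G2=1&0=0 G2=0(const) G3=NOT G0=NOT 1=0 -> 0000
Step 2: G0=G2=0 G1=G1&G2=0&0=0 G2=0(const) G3=NOT G0=NOT 0=1 -> 0001
Step 3: G0=G2=0 G1=G1&G2=0&0=0 G2=0(const) G3=NOT G0=NOT 0=1 -> 0001
Step 4: G0=G2=0 G1=G1&G2=0&0=0 G2=0(const) G3=NOT G0=NOT 0=1 -> 0001
Step 5: G0=G2=0 G1=G1&G2=0&0=0 G2=0(const) G3=NOT G0=NOT 0=1 -> 0001

0001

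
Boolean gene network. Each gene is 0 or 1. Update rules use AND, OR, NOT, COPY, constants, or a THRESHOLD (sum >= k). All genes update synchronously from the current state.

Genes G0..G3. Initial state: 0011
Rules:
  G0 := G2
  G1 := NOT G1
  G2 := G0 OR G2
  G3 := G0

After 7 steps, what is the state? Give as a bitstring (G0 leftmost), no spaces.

Step 1: G0=G2=1 G1=NOT G1=NOT 0=1 G2=G0|G2=0|1=1 G3=G0=0 -> 1110
Step 2: G0=G2=1 G1=NOT G1=NOT 1=0 G2=G0|G2=1|1=1 G3=G0=1 -> 1011
Step 3: G0=G2=1 G1=NOT G1=NOT 0=1 G2=G0|G2=1|1=1 G3=G0=1 -> 1111
Step 4: G0=G2=1 G1=NOT G1=NOT 1=0 G2=G0|G2=1|1=1 G3=G0=1 -> 1011
Step 5: G0=G2=1 G1=NOT G1=NOT 0=1 G2=G0|G2=1|1=1 G3=G0=1 -> 1111
Step 6: G0=G2=1 G1=NOT G1=NOT 1=0 G2=G0|G2=1|1=1 G3=G0=1 -> 1011
Step 7: G0=G2=1 G1=NOT G1=NOT 0=1 G2=G0|G2=1|1=1 G3=G0=1 -> 1111

1111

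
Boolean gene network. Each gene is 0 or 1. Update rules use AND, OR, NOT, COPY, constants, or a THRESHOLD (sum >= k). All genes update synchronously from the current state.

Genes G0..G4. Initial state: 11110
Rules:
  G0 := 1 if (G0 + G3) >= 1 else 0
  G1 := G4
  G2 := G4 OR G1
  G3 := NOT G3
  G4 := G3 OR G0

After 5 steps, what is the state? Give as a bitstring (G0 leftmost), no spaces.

Step 1: G0=(1+1>=1)=1 G1=G4=0 G2=G4|G1=0|1=1 G3=NOT G3=NOT 1=0 G4=G3|G0=1|1=1 -> 10101
Step 2: G0=(1+0>=1)=1 G1=G4=1 G2=G4|G1=1|0=1 G3=NOT G3=NOT 0=1 G4=G3|G0=0|1=1 -> 11111
Step 3: G0=(1+1>=1)=1 G1=G4=1 G2=G4|G1=1|1=1 G3=NOT G3=NOT 1=0 G4=G3|G0=1|1=1 -> 11101
Step 4: G0=(1+0>=1)=1 G1=G4=1 G2=G4|G1=1|1=1 G3=NOT G3=NOT 0=1 G4=G3|G0=0|1=1 -> 11111
Step 5: G0=(1+1>=1)=1 G1=G4=1 G2=G4|G1=1|1=1 G3=NOT G3=NOT 1=0 G4=G3|G0=1|1=1 -> 11101

11101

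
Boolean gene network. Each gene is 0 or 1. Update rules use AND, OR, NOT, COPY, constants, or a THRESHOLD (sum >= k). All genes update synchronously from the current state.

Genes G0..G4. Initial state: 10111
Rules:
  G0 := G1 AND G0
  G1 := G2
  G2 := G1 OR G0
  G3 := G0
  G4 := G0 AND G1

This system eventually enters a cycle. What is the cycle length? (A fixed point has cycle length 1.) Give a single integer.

Answer: 1

Derivation:
Step 0: 10111
Step 1: G0=G1&G0=0&1=0 G1=G2=1 G2=G1|G0=0|1=1 G3=G0=1 G4=G0&G1=1&0=0 -> 01110
Step 2: G0=G1&G0=1&0=0 G1=G2=1 G2=G1|G0=1|0=1 G3=G0=0 G4=G0&G1=0&1=0 -> 01100
Step 3: G0=G1&G0=1&0=0 G1=G2=1 G2=G1|G0=1|0=1 G3=G0=0 G4=G0&G1=0&1=0 -> 01100
State from step 3 equals state from step 2 -> cycle length 1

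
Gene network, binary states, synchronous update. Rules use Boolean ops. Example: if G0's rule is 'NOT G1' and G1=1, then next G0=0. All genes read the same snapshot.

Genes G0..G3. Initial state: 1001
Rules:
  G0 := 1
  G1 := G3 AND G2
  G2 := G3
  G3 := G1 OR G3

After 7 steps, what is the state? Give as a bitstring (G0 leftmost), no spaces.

Step 1: G0=1(const) G1=G3&G2=1&0=0 G2=G3=1 G3=G1|G3=0|1=1 -> 1011
Step 2: G0=1(const) G1=G3&G2=1&1=1 G2=G3=1 G3=G1|G3=0|1=1 -> 1111
Step 3: G0=1(const) G1=G3&G2=1&1=1 G2=G3=1 G3=G1|G3=1|1=1 -> 1111
Step 4: G0=1(const) G1=G3&G2=1&1=1 G2=G3=1 G3=G1|G3=1|1=1 -> 1111
Step 5: G0=1(const) G1=G3&G2=1&1=1 G2=G3=1 G3=G1|G3=1|1=1 -> 1111
Step 6: G0=1(const) G1=G3&G2=1&1=1 G2=G3=1 G3=G1|G3=1|1=1 -> 1111
Step 7: G0=1(const) G1=G3&G2=1&1=1 G2=G3=1 G3=G1|G3=1|1=1 -> 1111

1111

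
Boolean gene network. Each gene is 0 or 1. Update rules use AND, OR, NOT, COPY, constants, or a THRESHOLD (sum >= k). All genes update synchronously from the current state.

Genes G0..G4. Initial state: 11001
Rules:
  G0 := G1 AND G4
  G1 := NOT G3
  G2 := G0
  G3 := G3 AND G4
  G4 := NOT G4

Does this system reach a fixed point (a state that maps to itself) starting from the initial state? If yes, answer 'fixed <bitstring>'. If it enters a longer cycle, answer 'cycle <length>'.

Answer: cycle 2

Derivation:
Step 0: 11001
Step 1: G0=G1&G4=1&1=1 G1=NOT G3=NOT 0=1 G2=G0=1 G3=G3&G4=0&1=0 G4=NOT G4=NOT 1=0 -> 11100
Step 2: G0=G1&G4=1&0=0 G1=NOT G3=NOT 0=1 G2=G0=1 G3=G3&G4=0&0=0 G4=NOT G4=NOT 0=1 -> 01101
Step 3: G0=G1&G4=1&1=1 G1=NOT G3=NOT 0=1 G2=G0=0 G3=G3&G4=0&1=0 G4=NOT G4=NOT 1=0 -> 11000
Step 4: G0=G1&G4=1&0=0 G1=NOT G3=NOT 0=1 G2=G0=1 G3=G3&G4=0&0=0 G4=NOT G4=NOT 0=1 -> 01101
Cycle of length 2 starting at step 2 -> no fixed point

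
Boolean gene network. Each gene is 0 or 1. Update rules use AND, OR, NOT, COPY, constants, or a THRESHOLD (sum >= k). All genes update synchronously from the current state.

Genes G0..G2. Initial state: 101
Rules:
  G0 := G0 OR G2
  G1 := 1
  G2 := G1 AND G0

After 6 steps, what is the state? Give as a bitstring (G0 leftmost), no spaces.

Step 1: G0=G0|G2=1|1=1 G1=1(const) G2=G1&G0=0&1=0 -> 110
Step 2: G0=G0|G2=1|0=1 G1=1(const) G2=G1&G0=1&1=1 -> 111
Step 3: G0=G0|G2=1|1=1 G1=1(const) G2=G1&G0=1&1=1 -> 111
Step 4: G0=G0|G2=1|1=1 G1=1(const) G2=G1&G0=1&1=1 -> 111
Step 5: G0=G0|G2=1|1=1 G1=1(const) G2=G1&G0=1&1=1 -> 111
Step 6: G0=G0|G2=1|1=1 G1=1(const) G2=G1&G0=1&1=1 -> 111

111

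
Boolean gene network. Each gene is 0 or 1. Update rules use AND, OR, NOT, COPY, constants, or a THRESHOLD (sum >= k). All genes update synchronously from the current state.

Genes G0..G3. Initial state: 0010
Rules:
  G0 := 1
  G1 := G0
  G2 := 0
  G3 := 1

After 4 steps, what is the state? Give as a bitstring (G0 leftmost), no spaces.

Step 1: G0=1(const) G1=G0=0 G2=0(const) G3=1(const) -> 1001
Step 2: G0=1(const) G1=G0=1 G2=0(const) G3=1(const) -> 1101
Step 3: G0=1(const) G1=G0=1 G2=0(const) G3=1(const) -> 1101
Step 4: G0=1(const) G1=G0=1 G2=0(const) G3=1(const) -> 1101

1101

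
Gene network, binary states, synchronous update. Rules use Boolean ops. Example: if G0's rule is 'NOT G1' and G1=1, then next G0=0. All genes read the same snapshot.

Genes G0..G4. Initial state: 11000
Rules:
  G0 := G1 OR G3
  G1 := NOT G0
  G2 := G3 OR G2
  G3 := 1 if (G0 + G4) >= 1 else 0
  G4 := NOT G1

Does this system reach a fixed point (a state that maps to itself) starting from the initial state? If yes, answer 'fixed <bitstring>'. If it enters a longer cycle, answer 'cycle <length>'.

Step 0: 11000
Step 1: G0=G1|G3=1|0=1 G1=NOT G0=NOT 1=0 G2=G3|G2=0|0=0 G3=(1+0>=1)=1 G4=NOT G1=NOT 1=0 -> 10010
Step 2: G0=G1|G3=0|1=1 G1=NOT G0=NOT 1=0 G2=G3|G2=1|0=1 G3=(1+0>=1)=1 G4=NOT G1=NOT 0=1 -> 10111
Step 3: G0=G1|G3=0|1=1 G1=NOT G0=NOT 1=0 G2=G3|G2=1|1=1 G3=(1+1>=1)=1 G4=NOT G1=NOT 0=1 -> 10111
Fixed point reached at step 2: 10111

Answer: fixed 10111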